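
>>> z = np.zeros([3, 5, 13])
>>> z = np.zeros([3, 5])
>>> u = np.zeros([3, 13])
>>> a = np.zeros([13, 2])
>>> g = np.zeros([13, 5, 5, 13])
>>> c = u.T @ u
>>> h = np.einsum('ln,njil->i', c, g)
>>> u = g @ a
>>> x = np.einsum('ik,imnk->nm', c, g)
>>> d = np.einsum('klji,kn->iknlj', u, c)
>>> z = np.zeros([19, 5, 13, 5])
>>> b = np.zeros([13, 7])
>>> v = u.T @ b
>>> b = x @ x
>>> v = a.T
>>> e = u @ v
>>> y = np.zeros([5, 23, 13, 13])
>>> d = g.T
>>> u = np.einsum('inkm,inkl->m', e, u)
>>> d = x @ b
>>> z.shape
(19, 5, 13, 5)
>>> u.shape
(13,)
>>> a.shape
(13, 2)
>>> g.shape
(13, 5, 5, 13)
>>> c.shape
(13, 13)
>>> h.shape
(5,)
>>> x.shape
(5, 5)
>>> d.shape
(5, 5)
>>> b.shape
(5, 5)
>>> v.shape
(2, 13)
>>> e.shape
(13, 5, 5, 13)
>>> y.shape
(5, 23, 13, 13)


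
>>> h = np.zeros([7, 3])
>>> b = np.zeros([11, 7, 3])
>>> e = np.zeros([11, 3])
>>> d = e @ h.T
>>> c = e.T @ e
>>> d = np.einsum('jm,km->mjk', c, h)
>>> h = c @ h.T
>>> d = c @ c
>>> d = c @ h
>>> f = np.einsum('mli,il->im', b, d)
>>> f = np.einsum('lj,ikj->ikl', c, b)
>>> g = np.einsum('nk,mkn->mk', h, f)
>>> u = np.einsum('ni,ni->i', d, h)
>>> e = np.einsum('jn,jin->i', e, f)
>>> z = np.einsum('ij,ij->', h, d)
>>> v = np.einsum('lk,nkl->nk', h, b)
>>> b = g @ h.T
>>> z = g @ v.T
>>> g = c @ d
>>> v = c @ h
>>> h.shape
(3, 7)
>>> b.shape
(11, 3)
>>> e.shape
(7,)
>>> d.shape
(3, 7)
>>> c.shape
(3, 3)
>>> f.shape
(11, 7, 3)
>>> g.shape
(3, 7)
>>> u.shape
(7,)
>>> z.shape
(11, 11)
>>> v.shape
(3, 7)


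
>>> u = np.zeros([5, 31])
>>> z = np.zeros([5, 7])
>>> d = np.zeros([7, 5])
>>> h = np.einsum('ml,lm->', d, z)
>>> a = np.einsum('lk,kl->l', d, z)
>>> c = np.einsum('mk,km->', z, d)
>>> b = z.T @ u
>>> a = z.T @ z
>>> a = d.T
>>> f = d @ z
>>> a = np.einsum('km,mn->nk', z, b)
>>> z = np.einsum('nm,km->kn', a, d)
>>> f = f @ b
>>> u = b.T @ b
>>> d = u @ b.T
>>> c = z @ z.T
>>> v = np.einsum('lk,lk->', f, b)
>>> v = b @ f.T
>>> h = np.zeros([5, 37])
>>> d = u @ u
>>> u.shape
(31, 31)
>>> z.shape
(7, 31)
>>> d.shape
(31, 31)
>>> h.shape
(5, 37)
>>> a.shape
(31, 5)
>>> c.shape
(7, 7)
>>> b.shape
(7, 31)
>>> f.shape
(7, 31)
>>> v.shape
(7, 7)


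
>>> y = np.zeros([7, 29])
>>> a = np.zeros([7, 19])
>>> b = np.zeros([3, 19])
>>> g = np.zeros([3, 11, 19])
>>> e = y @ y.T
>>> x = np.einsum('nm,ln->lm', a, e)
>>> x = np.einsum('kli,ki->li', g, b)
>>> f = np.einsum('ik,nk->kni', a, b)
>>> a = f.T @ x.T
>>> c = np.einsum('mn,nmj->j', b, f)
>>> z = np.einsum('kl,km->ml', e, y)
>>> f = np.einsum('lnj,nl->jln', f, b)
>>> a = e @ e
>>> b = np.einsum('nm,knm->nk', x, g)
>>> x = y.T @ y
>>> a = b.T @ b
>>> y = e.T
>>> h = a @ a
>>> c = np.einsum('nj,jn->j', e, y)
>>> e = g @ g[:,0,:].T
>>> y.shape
(7, 7)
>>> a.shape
(3, 3)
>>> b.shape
(11, 3)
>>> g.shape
(3, 11, 19)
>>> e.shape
(3, 11, 3)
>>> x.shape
(29, 29)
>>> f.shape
(7, 19, 3)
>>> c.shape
(7,)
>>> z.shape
(29, 7)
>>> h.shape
(3, 3)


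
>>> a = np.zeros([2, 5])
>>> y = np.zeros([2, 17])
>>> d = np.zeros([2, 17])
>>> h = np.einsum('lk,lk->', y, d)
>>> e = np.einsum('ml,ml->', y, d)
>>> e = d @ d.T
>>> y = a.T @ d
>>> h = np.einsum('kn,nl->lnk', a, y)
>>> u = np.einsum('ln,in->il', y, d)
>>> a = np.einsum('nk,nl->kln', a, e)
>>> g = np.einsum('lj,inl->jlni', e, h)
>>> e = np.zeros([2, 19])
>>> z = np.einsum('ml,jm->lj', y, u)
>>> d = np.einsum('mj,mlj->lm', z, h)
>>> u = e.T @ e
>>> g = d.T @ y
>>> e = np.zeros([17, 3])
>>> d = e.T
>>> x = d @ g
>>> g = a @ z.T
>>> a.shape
(5, 2, 2)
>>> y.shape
(5, 17)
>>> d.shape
(3, 17)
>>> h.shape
(17, 5, 2)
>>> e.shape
(17, 3)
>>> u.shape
(19, 19)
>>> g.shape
(5, 2, 17)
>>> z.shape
(17, 2)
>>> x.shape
(3, 17)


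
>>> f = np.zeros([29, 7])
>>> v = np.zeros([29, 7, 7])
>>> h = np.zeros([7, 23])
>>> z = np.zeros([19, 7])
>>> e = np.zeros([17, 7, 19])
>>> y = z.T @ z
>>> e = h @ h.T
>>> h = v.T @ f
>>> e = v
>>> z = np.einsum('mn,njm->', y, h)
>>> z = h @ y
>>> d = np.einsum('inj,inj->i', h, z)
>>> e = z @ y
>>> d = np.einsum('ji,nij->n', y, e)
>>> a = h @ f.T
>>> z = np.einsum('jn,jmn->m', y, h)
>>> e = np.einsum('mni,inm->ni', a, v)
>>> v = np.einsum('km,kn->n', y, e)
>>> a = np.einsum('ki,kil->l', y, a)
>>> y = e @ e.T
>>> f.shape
(29, 7)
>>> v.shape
(29,)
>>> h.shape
(7, 7, 7)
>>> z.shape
(7,)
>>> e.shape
(7, 29)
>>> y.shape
(7, 7)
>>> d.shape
(7,)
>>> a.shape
(29,)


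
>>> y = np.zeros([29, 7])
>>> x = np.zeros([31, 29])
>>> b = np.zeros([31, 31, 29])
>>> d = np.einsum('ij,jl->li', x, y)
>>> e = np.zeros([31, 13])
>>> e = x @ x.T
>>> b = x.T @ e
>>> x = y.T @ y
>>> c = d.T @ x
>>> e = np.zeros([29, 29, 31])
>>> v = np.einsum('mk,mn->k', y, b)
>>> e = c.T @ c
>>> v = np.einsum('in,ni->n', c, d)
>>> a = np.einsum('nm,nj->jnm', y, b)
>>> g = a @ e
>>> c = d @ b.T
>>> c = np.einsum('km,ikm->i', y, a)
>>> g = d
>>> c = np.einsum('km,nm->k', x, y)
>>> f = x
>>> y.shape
(29, 7)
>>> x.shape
(7, 7)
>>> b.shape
(29, 31)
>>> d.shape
(7, 31)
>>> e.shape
(7, 7)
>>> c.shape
(7,)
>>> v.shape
(7,)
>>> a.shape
(31, 29, 7)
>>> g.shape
(7, 31)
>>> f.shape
(7, 7)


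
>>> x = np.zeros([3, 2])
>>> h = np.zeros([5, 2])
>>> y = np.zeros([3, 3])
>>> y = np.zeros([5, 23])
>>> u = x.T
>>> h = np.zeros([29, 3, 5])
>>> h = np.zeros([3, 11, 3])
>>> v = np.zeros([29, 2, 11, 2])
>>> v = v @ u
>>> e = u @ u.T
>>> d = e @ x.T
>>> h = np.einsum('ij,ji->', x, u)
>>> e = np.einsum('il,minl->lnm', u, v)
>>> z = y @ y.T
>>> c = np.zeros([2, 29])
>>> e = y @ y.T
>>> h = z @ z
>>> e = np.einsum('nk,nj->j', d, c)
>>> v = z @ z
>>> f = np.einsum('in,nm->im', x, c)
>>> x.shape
(3, 2)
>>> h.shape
(5, 5)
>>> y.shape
(5, 23)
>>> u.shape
(2, 3)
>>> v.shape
(5, 5)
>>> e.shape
(29,)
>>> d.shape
(2, 3)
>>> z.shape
(5, 5)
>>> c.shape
(2, 29)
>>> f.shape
(3, 29)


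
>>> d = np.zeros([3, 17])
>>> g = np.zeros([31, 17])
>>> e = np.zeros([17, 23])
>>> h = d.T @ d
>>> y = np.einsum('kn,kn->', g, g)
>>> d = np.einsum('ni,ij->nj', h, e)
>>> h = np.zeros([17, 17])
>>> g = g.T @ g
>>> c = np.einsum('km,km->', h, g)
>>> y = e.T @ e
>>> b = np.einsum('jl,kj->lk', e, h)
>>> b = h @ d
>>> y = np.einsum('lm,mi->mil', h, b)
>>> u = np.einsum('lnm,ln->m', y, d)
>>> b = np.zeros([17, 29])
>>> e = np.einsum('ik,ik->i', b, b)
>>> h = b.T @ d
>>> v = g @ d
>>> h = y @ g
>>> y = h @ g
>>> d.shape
(17, 23)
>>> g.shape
(17, 17)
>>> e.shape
(17,)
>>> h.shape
(17, 23, 17)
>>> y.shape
(17, 23, 17)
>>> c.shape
()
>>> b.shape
(17, 29)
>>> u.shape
(17,)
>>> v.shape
(17, 23)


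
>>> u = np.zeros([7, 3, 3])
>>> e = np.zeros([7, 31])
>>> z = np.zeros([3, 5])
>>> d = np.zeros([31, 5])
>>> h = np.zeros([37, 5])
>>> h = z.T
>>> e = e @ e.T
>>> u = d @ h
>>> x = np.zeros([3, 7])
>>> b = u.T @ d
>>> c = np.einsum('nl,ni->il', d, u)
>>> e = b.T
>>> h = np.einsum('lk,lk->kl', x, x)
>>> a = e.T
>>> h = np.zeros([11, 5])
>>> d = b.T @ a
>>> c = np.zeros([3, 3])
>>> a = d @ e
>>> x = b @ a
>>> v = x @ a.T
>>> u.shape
(31, 3)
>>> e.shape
(5, 3)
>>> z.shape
(3, 5)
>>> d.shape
(5, 5)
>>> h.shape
(11, 5)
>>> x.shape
(3, 3)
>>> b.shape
(3, 5)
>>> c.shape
(3, 3)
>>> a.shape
(5, 3)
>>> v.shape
(3, 5)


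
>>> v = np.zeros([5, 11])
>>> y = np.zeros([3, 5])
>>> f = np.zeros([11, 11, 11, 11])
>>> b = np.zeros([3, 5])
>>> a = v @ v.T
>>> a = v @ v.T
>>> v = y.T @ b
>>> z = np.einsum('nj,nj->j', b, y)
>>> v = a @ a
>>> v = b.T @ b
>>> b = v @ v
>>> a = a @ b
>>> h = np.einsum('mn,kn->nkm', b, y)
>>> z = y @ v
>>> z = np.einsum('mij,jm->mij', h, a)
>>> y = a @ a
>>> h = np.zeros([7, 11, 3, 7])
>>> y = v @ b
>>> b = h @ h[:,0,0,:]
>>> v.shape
(5, 5)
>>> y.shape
(5, 5)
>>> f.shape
(11, 11, 11, 11)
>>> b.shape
(7, 11, 3, 7)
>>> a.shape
(5, 5)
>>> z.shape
(5, 3, 5)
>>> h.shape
(7, 11, 3, 7)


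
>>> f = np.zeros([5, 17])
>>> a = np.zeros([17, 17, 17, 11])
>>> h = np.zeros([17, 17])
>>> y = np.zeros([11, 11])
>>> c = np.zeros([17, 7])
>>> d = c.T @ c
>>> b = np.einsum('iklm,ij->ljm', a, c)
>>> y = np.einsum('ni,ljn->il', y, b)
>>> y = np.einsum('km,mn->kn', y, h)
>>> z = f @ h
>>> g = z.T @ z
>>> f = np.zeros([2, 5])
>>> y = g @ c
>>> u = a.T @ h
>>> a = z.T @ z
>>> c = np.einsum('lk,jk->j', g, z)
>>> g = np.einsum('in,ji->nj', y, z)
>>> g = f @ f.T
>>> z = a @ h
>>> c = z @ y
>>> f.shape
(2, 5)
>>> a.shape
(17, 17)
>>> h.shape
(17, 17)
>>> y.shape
(17, 7)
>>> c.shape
(17, 7)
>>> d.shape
(7, 7)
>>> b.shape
(17, 7, 11)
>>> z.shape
(17, 17)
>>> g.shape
(2, 2)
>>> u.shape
(11, 17, 17, 17)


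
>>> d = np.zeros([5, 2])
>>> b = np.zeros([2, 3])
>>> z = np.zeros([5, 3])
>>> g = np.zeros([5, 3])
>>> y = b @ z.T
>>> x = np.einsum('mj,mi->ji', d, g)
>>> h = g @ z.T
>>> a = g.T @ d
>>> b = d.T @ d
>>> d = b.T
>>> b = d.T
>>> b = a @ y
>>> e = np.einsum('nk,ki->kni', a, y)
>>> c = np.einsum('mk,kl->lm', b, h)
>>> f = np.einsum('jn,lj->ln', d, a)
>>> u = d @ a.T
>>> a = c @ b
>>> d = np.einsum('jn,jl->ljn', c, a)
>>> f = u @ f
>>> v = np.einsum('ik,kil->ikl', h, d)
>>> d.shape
(5, 5, 3)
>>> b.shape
(3, 5)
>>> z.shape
(5, 3)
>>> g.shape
(5, 3)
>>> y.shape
(2, 5)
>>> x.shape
(2, 3)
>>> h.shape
(5, 5)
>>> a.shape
(5, 5)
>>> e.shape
(2, 3, 5)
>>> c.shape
(5, 3)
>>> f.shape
(2, 2)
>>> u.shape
(2, 3)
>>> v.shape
(5, 5, 3)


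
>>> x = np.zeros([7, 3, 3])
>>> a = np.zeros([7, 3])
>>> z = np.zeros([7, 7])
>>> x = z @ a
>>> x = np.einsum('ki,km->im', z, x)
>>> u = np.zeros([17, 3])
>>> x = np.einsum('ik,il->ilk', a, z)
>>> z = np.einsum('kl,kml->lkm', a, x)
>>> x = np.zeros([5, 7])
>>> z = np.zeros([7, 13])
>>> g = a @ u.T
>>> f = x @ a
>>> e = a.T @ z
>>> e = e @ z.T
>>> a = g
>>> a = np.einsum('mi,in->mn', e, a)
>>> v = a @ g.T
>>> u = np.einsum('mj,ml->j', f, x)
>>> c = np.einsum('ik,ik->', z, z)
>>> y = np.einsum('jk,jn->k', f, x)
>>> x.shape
(5, 7)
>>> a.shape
(3, 17)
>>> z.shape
(7, 13)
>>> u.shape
(3,)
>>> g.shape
(7, 17)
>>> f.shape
(5, 3)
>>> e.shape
(3, 7)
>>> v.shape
(3, 7)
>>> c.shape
()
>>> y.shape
(3,)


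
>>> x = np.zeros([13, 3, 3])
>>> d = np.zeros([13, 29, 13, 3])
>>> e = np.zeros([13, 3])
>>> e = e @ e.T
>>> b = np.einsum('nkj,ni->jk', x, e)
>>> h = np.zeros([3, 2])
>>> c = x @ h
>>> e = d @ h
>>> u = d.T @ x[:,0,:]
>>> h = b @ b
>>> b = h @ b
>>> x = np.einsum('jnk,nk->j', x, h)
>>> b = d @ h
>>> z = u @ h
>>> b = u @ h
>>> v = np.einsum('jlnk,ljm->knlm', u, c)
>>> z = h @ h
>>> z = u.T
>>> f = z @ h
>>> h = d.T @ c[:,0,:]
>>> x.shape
(13,)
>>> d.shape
(13, 29, 13, 3)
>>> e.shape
(13, 29, 13, 2)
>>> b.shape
(3, 13, 29, 3)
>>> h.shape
(3, 13, 29, 2)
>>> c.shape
(13, 3, 2)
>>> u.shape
(3, 13, 29, 3)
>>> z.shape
(3, 29, 13, 3)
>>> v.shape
(3, 29, 13, 2)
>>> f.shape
(3, 29, 13, 3)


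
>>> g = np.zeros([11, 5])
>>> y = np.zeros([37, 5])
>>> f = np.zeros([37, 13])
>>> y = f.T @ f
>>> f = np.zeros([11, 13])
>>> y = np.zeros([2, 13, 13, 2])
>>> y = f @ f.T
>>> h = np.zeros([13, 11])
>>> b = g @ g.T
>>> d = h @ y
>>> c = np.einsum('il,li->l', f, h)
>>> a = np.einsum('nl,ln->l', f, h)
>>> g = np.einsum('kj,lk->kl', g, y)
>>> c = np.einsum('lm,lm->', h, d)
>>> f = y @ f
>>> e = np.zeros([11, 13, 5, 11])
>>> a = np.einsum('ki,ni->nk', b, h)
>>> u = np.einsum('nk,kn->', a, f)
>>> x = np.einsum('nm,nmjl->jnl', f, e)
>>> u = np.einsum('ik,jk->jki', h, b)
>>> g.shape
(11, 11)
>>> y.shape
(11, 11)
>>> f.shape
(11, 13)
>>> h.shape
(13, 11)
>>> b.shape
(11, 11)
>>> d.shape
(13, 11)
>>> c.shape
()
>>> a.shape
(13, 11)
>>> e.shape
(11, 13, 5, 11)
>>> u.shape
(11, 11, 13)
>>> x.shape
(5, 11, 11)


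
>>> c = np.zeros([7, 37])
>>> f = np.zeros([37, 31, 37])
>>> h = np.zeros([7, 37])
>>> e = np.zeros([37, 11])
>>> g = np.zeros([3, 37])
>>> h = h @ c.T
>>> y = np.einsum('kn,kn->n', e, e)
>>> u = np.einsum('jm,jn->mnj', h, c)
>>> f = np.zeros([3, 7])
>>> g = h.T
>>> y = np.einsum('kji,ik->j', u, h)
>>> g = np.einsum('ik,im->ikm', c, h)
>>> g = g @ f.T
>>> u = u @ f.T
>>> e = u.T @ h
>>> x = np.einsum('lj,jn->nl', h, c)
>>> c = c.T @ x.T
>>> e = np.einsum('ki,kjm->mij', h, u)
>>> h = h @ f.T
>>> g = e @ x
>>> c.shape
(37, 37)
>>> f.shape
(3, 7)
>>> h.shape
(7, 3)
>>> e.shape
(3, 7, 37)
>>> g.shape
(3, 7, 7)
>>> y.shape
(37,)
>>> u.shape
(7, 37, 3)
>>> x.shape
(37, 7)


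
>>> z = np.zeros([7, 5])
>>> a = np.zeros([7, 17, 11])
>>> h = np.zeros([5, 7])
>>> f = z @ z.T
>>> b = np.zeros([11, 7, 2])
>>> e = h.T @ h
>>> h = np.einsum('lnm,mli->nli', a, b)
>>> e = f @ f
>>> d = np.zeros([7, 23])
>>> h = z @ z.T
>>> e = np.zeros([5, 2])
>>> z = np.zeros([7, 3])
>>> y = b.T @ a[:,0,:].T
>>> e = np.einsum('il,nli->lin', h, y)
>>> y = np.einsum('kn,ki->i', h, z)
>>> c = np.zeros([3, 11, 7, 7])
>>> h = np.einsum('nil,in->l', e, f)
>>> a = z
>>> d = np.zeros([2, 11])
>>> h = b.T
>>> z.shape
(7, 3)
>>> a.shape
(7, 3)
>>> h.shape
(2, 7, 11)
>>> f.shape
(7, 7)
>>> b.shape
(11, 7, 2)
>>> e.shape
(7, 7, 2)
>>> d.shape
(2, 11)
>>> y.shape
(3,)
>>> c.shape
(3, 11, 7, 7)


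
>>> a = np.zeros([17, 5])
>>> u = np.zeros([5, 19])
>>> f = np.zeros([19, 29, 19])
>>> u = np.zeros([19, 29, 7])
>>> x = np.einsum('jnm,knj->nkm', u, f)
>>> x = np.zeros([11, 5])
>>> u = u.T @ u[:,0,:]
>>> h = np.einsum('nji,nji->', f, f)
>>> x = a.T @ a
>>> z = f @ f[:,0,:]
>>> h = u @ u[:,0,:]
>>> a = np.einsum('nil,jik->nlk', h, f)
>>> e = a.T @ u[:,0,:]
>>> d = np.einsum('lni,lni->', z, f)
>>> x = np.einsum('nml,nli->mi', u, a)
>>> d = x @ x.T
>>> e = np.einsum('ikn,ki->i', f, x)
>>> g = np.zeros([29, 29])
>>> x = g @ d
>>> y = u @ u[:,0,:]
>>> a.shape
(7, 7, 19)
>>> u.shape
(7, 29, 7)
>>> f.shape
(19, 29, 19)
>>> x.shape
(29, 29)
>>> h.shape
(7, 29, 7)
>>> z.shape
(19, 29, 19)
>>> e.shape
(19,)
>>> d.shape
(29, 29)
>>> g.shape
(29, 29)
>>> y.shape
(7, 29, 7)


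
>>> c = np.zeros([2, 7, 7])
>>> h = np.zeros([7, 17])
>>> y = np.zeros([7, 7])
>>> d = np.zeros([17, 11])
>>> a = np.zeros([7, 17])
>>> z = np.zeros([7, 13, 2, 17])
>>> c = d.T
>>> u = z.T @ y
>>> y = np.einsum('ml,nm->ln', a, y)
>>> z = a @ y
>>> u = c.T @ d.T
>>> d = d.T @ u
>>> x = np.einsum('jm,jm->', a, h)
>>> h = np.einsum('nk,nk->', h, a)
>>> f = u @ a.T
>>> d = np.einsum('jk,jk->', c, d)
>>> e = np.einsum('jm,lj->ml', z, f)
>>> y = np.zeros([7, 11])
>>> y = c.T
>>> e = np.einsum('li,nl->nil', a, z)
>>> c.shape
(11, 17)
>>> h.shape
()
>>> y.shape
(17, 11)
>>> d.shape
()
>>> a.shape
(7, 17)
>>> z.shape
(7, 7)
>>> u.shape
(17, 17)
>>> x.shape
()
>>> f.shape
(17, 7)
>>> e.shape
(7, 17, 7)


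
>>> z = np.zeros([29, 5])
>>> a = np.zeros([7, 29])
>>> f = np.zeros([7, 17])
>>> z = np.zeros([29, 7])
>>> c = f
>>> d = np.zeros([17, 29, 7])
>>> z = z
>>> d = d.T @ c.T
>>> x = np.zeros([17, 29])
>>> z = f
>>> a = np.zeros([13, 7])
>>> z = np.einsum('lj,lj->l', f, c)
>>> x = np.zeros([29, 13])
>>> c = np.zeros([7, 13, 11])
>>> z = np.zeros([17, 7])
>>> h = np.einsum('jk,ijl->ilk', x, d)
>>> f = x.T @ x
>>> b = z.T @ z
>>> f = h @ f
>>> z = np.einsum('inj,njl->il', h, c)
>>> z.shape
(7, 11)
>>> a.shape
(13, 7)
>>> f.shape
(7, 7, 13)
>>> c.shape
(7, 13, 11)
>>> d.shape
(7, 29, 7)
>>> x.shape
(29, 13)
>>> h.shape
(7, 7, 13)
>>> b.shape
(7, 7)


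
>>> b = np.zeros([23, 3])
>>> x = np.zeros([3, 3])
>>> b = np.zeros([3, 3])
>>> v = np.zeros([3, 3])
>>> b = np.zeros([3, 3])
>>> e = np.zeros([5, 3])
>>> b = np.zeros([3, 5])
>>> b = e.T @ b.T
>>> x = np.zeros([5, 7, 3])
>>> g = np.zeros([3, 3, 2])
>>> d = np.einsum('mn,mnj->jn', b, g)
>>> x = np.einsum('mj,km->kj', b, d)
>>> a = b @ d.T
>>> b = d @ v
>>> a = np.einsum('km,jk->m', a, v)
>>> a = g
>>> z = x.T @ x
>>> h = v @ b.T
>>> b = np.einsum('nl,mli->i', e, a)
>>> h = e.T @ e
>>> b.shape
(2,)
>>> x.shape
(2, 3)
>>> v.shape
(3, 3)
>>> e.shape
(5, 3)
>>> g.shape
(3, 3, 2)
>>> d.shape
(2, 3)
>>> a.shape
(3, 3, 2)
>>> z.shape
(3, 3)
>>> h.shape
(3, 3)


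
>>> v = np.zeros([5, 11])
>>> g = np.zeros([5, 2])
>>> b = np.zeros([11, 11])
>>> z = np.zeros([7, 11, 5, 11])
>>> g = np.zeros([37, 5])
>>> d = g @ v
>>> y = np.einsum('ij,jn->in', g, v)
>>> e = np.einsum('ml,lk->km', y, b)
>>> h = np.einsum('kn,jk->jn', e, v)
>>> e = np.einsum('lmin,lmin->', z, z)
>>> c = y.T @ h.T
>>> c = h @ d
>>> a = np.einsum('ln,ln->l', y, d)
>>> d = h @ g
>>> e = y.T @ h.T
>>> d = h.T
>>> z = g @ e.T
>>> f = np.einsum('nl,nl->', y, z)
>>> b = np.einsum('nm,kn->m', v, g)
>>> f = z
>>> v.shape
(5, 11)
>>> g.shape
(37, 5)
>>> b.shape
(11,)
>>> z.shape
(37, 11)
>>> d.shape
(37, 5)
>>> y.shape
(37, 11)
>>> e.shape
(11, 5)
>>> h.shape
(5, 37)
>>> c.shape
(5, 11)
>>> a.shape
(37,)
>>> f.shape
(37, 11)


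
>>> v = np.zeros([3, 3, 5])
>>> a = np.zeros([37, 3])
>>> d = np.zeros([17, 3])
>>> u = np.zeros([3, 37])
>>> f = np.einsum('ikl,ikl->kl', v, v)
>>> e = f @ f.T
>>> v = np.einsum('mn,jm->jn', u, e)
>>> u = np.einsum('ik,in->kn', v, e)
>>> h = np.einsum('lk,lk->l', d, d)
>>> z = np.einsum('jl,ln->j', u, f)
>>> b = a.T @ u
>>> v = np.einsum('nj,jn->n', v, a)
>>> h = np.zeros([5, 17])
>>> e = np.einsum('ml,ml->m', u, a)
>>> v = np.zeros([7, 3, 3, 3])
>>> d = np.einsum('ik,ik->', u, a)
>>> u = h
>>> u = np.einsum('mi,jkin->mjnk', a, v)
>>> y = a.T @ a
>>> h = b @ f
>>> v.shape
(7, 3, 3, 3)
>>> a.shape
(37, 3)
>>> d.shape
()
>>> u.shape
(37, 7, 3, 3)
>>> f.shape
(3, 5)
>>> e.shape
(37,)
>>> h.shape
(3, 5)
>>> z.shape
(37,)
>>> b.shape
(3, 3)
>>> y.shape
(3, 3)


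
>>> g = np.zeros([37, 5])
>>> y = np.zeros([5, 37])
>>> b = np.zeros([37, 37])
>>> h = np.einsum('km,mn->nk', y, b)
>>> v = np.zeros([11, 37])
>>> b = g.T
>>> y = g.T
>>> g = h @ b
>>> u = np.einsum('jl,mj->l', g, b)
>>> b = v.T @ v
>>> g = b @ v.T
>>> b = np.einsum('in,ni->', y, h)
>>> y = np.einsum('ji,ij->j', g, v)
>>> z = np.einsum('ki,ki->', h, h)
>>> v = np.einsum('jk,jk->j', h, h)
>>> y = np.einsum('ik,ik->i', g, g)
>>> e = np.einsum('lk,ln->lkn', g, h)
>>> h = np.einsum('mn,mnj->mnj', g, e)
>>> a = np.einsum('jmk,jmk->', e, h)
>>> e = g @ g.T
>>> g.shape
(37, 11)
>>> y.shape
(37,)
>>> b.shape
()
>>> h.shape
(37, 11, 5)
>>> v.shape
(37,)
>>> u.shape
(37,)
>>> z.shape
()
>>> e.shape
(37, 37)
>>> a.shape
()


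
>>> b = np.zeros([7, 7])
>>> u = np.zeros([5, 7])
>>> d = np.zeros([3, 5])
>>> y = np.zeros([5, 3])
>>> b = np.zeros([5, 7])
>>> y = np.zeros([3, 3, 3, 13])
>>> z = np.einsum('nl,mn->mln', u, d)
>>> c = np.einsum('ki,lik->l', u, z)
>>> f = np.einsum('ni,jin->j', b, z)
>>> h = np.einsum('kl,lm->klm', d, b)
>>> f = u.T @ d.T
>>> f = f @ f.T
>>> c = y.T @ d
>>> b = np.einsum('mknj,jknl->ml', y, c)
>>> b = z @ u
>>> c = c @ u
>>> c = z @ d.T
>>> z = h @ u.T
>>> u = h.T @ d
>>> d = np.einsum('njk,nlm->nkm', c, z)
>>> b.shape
(3, 7, 7)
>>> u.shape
(7, 5, 5)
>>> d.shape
(3, 3, 5)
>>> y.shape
(3, 3, 3, 13)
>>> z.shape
(3, 5, 5)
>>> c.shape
(3, 7, 3)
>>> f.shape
(7, 7)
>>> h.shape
(3, 5, 7)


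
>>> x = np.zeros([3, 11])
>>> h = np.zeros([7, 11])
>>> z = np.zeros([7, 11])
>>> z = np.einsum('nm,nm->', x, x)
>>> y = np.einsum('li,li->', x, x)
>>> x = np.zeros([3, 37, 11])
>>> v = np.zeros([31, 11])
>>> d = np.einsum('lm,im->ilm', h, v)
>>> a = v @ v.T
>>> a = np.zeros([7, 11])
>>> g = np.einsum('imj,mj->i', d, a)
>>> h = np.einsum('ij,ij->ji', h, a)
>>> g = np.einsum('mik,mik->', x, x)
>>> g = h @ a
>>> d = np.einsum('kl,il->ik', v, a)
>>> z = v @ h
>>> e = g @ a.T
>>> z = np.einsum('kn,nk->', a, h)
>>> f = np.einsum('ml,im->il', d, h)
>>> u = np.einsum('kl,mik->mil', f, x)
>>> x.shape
(3, 37, 11)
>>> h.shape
(11, 7)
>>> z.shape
()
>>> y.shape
()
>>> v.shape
(31, 11)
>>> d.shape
(7, 31)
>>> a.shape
(7, 11)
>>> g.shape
(11, 11)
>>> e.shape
(11, 7)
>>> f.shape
(11, 31)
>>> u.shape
(3, 37, 31)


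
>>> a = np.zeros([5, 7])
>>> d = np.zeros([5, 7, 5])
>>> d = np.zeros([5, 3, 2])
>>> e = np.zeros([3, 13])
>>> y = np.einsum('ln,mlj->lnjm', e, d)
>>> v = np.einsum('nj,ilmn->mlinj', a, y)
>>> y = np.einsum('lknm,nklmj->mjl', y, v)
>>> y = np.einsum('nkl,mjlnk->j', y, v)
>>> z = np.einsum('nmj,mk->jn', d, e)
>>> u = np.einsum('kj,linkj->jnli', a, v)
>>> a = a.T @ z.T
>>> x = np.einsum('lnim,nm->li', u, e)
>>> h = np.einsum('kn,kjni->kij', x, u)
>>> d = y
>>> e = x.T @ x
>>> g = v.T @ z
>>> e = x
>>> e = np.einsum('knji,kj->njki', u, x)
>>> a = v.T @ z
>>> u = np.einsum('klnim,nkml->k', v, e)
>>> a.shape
(7, 5, 3, 13, 5)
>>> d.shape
(13,)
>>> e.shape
(3, 2, 7, 13)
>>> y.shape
(13,)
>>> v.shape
(2, 13, 3, 5, 7)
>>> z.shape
(2, 5)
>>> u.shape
(2,)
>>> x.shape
(7, 2)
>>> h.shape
(7, 13, 3)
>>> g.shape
(7, 5, 3, 13, 5)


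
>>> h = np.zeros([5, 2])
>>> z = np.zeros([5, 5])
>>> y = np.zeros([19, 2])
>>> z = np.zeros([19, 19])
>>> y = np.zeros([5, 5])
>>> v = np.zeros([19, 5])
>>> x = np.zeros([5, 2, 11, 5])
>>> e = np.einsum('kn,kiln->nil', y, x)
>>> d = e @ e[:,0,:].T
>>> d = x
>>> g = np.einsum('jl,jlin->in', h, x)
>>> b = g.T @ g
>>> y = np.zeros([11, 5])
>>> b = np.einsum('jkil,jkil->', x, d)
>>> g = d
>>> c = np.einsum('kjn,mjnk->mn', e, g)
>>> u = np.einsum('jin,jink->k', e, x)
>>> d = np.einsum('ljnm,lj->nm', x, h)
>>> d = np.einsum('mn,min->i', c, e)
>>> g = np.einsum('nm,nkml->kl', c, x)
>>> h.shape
(5, 2)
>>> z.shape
(19, 19)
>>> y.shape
(11, 5)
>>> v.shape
(19, 5)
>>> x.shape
(5, 2, 11, 5)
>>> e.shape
(5, 2, 11)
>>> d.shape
(2,)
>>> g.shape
(2, 5)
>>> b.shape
()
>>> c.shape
(5, 11)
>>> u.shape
(5,)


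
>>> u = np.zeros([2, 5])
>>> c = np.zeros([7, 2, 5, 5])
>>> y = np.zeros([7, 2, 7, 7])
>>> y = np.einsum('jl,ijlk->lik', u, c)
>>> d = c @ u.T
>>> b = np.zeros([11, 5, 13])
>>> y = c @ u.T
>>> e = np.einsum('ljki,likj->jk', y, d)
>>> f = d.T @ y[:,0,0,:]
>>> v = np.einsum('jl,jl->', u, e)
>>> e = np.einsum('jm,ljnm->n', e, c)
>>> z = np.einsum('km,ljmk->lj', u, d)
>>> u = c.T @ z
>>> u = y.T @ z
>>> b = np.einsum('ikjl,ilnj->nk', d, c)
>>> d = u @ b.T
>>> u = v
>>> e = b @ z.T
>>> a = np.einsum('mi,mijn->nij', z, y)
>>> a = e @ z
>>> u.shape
()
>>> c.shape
(7, 2, 5, 5)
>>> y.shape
(7, 2, 5, 2)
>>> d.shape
(2, 5, 2, 5)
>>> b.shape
(5, 2)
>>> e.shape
(5, 7)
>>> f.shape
(2, 5, 2, 2)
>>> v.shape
()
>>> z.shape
(7, 2)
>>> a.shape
(5, 2)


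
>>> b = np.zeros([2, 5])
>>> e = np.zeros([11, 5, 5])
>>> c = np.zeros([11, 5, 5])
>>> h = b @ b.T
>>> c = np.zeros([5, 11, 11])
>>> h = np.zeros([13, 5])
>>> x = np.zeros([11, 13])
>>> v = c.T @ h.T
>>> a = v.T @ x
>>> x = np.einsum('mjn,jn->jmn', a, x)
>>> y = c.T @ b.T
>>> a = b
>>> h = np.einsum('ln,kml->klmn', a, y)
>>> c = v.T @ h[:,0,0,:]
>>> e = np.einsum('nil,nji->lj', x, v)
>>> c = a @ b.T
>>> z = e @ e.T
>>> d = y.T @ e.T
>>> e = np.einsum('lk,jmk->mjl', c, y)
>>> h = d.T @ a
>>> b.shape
(2, 5)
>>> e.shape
(11, 11, 2)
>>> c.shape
(2, 2)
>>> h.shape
(13, 11, 5)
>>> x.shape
(11, 13, 13)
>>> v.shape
(11, 11, 13)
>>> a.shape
(2, 5)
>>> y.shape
(11, 11, 2)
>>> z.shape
(13, 13)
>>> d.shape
(2, 11, 13)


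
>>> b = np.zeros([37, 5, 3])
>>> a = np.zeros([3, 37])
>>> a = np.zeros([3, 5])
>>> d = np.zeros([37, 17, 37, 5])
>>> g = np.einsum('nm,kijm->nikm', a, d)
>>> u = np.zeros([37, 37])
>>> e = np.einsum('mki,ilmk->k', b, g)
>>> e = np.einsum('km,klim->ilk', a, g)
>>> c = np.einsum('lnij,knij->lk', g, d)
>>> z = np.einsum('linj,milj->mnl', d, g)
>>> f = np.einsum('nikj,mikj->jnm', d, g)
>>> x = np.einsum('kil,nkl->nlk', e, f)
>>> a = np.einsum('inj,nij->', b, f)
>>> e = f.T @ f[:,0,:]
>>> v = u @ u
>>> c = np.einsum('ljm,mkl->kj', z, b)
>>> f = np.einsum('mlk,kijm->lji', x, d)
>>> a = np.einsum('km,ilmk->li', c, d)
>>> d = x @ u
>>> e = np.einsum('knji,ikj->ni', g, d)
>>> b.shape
(37, 5, 3)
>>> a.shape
(17, 37)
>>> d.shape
(5, 3, 37)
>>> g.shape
(3, 17, 37, 5)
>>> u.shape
(37, 37)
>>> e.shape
(17, 5)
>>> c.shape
(5, 37)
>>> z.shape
(3, 37, 37)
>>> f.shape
(3, 37, 17)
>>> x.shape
(5, 3, 37)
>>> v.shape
(37, 37)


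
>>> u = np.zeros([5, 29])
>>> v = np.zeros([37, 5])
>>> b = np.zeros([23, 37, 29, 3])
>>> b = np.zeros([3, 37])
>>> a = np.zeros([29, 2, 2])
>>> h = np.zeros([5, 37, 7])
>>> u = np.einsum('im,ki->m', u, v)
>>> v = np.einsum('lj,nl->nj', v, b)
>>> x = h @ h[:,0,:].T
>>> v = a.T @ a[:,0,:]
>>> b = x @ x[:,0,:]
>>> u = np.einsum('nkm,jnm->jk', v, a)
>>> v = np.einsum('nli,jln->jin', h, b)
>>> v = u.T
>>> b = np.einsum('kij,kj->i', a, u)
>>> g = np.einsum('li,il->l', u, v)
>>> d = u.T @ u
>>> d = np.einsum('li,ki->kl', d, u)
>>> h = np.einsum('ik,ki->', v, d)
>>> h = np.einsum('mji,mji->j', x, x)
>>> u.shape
(29, 2)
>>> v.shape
(2, 29)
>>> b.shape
(2,)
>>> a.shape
(29, 2, 2)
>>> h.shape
(37,)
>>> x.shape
(5, 37, 5)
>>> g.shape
(29,)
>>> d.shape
(29, 2)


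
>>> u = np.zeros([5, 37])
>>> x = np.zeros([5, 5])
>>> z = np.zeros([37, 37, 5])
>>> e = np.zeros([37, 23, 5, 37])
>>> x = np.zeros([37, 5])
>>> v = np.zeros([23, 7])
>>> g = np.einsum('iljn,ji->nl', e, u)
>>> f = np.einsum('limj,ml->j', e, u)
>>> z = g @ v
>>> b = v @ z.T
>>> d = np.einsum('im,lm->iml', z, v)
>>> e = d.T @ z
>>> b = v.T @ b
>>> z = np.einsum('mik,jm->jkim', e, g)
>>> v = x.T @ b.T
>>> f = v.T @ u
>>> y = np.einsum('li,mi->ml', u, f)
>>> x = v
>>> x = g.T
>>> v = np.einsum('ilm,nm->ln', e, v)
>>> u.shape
(5, 37)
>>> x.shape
(23, 37)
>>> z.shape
(37, 7, 7, 23)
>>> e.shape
(23, 7, 7)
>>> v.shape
(7, 5)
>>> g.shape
(37, 23)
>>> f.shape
(7, 37)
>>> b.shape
(7, 37)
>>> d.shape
(37, 7, 23)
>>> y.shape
(7, 5)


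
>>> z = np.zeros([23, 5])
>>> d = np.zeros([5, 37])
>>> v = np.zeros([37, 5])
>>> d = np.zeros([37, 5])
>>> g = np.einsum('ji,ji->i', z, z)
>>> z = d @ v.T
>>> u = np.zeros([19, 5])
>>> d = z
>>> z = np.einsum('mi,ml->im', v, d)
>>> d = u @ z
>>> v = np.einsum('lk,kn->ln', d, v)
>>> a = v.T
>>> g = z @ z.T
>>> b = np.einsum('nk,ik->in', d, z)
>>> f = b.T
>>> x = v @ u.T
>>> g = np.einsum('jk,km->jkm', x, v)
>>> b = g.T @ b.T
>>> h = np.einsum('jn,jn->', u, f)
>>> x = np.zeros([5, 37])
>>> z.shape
(5, 37)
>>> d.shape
(19, 37)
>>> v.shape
(19, 5)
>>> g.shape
(19, 19, 5)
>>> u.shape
(19, 5)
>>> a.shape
(5, 19)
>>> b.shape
(5, 19, 5)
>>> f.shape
(19, 5)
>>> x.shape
(5, 37)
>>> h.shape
()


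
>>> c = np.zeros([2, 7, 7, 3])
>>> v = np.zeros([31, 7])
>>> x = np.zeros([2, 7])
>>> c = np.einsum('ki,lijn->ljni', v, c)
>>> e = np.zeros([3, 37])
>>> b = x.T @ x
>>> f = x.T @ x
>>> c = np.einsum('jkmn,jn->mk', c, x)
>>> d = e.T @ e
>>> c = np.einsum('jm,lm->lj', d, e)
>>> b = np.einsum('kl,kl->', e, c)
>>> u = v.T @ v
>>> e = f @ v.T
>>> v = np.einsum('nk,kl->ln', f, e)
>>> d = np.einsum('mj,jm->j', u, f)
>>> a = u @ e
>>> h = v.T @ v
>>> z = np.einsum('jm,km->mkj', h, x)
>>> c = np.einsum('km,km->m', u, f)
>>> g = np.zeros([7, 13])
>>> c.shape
(7,)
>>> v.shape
(31, 7)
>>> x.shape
(2, 7)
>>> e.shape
(7, 31)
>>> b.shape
()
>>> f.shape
(7, 7)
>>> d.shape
(7,)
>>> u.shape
(7, 7)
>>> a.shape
(7, 31)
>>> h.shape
(7, 7)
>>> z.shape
(7, 2, 7)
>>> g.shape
(7, 13)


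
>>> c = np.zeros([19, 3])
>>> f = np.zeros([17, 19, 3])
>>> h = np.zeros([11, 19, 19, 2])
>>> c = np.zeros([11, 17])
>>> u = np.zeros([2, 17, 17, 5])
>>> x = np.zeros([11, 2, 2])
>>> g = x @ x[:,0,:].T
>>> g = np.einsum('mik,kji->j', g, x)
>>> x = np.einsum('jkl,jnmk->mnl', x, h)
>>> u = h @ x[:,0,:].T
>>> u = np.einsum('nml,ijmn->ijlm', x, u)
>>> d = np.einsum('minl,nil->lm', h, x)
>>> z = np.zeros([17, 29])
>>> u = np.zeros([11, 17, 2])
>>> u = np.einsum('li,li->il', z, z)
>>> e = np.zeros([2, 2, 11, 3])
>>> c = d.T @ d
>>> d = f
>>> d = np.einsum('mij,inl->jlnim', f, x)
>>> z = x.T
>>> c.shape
(11, 11)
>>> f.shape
(17, 19, 3)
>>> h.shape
(11, 19, 19, 2)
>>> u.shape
(29, 17)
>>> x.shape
(19, 19, 2)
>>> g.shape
(2,)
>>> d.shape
(3, 2, 19, 19, 17)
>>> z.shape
(2, 19, 19)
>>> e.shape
(2, 2, 11, 3)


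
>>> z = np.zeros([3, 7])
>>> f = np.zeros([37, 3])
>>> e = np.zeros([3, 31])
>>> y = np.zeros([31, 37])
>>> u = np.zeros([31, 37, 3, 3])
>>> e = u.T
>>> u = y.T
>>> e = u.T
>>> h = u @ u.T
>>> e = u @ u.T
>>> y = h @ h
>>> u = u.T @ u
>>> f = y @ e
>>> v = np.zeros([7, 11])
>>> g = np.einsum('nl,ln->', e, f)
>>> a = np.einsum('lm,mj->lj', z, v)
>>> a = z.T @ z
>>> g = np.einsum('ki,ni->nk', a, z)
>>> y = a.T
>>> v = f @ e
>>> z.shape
(3, 7)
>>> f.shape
(37, 37)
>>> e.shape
(37, 37)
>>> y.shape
(7, 7)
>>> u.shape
(31, 31)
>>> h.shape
(37, 37)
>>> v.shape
(37, 37)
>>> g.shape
(3, 7)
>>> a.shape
(7, 7)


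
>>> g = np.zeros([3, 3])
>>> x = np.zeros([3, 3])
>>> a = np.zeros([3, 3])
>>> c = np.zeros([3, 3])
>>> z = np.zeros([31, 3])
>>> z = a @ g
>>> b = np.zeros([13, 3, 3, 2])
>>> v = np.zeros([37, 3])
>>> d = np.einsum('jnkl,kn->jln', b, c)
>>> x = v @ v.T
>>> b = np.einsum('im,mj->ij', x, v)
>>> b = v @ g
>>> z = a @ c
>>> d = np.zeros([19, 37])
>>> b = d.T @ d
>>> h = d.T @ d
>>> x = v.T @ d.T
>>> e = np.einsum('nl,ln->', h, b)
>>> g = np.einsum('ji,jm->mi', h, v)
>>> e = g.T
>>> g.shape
(3, 37)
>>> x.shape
(3, 19)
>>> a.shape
(3, 3)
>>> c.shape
(3, 3)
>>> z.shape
(3, 3)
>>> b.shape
(37, 37)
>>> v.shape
(37, 3)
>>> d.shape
(19, 37)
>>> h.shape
(37, 37)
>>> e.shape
(37, 3)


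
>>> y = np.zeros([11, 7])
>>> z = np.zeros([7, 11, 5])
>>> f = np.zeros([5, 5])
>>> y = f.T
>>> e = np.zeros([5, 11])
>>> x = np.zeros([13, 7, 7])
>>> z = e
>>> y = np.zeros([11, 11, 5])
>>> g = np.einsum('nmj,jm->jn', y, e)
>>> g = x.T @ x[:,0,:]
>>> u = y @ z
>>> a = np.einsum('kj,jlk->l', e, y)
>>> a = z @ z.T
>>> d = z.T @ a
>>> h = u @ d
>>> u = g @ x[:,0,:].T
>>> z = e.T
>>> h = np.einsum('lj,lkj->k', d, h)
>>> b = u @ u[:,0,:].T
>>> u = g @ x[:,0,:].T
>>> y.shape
(11, 11, 5)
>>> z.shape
(11, 5)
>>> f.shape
(5, 5)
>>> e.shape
(5, 11)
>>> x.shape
(13, 7, 7)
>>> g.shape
(7, 7, 7)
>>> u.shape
(7, 7, 13)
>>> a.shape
(5, 5)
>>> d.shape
(11, 5)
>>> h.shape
(11,)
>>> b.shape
(7, 7, 7)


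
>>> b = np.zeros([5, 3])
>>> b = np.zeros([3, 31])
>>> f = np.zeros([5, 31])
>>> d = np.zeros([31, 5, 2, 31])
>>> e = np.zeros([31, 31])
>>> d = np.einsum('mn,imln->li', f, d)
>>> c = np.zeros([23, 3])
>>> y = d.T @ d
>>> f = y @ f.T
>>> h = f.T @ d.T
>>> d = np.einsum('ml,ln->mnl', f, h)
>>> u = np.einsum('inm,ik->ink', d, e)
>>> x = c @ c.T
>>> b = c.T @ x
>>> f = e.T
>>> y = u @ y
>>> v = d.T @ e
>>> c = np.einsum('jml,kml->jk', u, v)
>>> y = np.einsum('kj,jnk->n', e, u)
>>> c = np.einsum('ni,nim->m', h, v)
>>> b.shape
(3, 23)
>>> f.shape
(31, 31)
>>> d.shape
(31, 2, 5)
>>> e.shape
(31, 31)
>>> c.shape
(31,)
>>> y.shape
(2,)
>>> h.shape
(5, 2)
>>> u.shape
(31, 2, 31)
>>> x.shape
(23, 23)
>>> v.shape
(5, 2, 31)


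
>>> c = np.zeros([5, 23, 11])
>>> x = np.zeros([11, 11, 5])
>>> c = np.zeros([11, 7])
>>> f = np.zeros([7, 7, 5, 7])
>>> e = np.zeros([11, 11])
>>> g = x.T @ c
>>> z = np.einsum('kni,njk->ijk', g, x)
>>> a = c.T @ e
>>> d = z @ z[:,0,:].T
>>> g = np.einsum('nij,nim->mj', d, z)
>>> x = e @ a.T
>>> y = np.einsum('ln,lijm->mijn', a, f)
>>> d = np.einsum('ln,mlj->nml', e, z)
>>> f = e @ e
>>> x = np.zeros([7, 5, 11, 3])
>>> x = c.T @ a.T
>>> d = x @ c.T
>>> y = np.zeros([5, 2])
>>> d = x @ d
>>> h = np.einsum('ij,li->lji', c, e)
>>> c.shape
(11, 7)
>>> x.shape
(7, 7)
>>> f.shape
(11, 11)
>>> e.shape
(11, 11)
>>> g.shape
(5, 7)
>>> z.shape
(7, 11, 5)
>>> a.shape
(7, 11)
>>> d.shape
(7, 11)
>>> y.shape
(5, 2)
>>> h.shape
(11, 7, 11)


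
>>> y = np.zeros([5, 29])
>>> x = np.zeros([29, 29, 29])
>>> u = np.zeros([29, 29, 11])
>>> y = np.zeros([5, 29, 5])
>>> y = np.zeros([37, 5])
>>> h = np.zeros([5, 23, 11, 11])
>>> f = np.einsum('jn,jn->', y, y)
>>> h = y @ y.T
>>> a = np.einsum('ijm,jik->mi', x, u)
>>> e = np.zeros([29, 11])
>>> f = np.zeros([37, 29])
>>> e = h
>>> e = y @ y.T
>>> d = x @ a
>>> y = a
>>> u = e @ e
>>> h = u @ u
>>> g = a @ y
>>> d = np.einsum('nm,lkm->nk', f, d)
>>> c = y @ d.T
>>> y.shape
(29, 29)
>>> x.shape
(29, 29, 29)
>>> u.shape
(37, 37)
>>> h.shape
(37, 37)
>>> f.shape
(37, 29)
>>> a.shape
(29, 29)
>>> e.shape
(37, 37)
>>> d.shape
(37, 29)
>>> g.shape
(29, 29)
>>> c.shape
(29, 37)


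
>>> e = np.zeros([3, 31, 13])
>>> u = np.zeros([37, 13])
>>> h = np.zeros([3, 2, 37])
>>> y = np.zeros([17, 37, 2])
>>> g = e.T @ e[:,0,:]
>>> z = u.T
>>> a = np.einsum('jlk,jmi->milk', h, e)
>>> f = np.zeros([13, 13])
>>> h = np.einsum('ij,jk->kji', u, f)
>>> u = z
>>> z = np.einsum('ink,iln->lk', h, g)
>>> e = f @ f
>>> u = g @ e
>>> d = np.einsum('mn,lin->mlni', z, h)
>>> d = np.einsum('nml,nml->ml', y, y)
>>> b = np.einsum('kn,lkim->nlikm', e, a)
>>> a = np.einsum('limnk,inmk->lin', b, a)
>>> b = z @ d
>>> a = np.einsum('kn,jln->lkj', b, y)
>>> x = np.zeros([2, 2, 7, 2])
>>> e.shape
(13, 13)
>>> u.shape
(13, 31, 13)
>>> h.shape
(13, 13, 37)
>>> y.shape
(17, 37, 2)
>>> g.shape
(13, 31, 13)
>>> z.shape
(31, 37)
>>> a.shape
(37, 31, 17)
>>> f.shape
(13, 13)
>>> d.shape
(37, 2)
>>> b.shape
(31, 2)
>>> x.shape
(2, 2, 7, 2)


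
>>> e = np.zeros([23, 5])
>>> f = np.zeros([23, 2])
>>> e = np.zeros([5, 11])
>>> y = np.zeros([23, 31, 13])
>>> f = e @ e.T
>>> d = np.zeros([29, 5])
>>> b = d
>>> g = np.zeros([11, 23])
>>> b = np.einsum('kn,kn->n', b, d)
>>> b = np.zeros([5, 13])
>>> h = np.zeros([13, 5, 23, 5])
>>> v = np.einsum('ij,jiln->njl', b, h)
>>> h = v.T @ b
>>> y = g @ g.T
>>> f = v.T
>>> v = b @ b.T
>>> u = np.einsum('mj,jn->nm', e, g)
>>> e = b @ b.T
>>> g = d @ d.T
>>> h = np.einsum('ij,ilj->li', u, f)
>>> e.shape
(5, 5)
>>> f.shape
(23, 13, 5)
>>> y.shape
(11, 11)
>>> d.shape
(29, 5)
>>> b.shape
(5, 13)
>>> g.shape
(29, 29)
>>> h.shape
(13, 23)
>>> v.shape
(5, 5)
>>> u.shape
(23, 5)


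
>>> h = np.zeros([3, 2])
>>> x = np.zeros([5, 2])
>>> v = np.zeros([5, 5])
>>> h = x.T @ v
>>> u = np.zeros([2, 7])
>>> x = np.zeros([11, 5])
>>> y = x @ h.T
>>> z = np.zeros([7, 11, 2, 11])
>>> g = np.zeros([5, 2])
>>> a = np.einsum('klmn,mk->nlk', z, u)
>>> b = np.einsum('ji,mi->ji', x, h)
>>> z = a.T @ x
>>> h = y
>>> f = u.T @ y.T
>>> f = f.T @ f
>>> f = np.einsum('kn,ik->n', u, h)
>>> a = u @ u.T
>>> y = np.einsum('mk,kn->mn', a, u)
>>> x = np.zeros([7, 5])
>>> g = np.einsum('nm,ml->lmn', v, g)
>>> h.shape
(11, 2)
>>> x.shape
(7, 5)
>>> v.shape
(5, 5)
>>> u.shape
(2, 7)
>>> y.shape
(2, 7)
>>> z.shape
(7, 11, 5)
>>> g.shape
(2, 5, 5)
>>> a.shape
(2, 2)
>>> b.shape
(11, 5)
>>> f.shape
(7,)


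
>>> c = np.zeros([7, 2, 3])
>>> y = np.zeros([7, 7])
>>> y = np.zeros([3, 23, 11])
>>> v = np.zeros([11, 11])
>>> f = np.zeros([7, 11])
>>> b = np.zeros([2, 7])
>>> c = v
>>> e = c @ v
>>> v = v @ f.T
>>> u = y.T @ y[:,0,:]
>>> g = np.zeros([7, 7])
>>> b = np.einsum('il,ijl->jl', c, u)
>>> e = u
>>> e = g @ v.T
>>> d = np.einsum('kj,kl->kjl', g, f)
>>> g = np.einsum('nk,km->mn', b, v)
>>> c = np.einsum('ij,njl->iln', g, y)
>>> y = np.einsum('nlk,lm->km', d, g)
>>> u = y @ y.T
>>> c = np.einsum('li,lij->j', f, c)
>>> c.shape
(3,)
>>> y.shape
(11, 23)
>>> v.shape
(11, 7)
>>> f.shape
(7, 11)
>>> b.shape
(23, 11)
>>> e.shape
(7, 11)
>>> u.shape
(11, 11)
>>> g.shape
(7, 23)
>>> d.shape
(7, 7, 11)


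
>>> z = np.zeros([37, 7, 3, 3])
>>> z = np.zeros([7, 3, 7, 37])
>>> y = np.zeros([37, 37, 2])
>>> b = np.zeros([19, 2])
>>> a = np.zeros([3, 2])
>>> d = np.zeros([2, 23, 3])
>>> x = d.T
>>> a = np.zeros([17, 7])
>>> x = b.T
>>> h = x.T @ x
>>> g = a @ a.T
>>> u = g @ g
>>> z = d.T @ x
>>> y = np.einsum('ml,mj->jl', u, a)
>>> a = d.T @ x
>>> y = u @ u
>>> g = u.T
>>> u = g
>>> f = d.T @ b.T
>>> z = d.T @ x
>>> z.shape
(3, 23, 19)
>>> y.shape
(17, 17)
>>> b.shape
(19, 2)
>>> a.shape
(3, 23, 19)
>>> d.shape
(2, 23, 3)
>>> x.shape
(2, 19)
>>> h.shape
(19, 19)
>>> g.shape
(17, 17)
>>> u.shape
(17, 17)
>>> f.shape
(3, 23, 19)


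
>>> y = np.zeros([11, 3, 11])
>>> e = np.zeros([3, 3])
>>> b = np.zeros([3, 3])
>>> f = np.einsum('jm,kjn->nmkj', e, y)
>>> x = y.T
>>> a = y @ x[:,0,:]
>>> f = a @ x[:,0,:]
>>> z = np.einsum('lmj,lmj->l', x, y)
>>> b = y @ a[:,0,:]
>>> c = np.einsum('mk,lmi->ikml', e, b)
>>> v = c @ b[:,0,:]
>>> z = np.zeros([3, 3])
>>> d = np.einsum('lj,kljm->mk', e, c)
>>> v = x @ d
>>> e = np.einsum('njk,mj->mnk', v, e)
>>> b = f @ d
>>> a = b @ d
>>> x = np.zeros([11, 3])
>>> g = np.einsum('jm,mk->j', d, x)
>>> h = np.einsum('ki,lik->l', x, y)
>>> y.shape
(11, 3, 11)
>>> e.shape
(3, 11, 11)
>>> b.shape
(11, 3, 11)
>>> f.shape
(11, 3, 11)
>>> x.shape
(11, 3)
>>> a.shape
(11, 3, 11)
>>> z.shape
(3, 3)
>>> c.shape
(11, 3, 3, 11)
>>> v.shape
(11, 3, 11)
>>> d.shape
(11, 11)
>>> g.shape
(11,)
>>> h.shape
(11,)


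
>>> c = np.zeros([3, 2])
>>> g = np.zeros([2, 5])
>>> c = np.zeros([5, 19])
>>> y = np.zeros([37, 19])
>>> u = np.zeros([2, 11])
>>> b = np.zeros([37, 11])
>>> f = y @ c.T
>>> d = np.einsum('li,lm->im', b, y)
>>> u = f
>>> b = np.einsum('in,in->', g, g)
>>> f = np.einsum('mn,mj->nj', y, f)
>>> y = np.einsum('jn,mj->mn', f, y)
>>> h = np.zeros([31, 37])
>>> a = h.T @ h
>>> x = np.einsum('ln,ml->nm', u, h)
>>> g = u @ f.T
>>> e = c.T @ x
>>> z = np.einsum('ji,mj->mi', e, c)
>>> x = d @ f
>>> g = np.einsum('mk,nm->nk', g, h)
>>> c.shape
(5, 19)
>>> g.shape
(31, 19)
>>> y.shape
(37, 5)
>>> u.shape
(37, 5)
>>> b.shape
()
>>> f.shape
(19, 5)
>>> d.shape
(11, 19)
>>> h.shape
(31, 37)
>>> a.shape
(37, 37)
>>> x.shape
(11, 5)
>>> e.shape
(19, 31)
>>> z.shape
(5, 31)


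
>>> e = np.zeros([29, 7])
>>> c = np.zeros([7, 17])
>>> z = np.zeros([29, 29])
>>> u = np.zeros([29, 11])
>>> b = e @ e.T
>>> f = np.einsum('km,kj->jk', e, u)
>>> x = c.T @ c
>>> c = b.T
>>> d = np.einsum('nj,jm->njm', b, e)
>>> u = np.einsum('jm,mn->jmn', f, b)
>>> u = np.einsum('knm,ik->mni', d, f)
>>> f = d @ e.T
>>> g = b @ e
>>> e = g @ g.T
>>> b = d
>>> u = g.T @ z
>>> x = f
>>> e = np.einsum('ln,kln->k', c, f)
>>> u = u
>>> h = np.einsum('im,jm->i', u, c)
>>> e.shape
(29,)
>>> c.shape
(29, 29)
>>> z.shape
(29, 29)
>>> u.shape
(7, 29)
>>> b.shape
(29, 29, 7)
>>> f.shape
(29, 29, 29)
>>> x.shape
(29, 29, 29)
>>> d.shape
(29, 29, 7)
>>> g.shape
(29, 7)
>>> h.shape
(7,)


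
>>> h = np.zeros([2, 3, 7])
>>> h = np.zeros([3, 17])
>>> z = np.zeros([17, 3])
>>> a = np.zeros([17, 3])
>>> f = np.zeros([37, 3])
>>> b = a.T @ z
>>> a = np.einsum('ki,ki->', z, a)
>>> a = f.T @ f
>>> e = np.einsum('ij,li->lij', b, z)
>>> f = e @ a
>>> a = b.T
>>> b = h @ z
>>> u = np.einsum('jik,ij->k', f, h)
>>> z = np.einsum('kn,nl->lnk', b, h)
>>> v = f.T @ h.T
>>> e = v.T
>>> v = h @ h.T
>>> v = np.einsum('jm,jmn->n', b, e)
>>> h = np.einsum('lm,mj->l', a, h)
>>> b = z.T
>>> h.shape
(3,)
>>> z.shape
(17, 3, 3)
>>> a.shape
(3, 3)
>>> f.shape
(17, 3, 3)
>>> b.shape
(3, 3, 17)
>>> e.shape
(3, 3, 3)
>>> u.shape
(3,)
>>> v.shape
(3,)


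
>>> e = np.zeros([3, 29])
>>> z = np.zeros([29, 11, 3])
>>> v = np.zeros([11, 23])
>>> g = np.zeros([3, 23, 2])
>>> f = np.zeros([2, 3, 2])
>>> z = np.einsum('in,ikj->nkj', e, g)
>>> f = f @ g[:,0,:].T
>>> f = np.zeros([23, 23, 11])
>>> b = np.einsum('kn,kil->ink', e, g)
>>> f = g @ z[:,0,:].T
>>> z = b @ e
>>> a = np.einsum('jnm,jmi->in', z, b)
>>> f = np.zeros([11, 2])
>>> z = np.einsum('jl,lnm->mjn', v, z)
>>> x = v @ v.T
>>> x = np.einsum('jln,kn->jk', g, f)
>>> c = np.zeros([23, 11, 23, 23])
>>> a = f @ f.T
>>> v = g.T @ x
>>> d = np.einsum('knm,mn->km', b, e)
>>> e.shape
(3, 29)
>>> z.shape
(29, 11, 29)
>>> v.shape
(2, 23, 11)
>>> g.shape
(3, 23, 2)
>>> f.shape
(11, 2)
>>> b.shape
(23, 29, 3)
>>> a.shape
(11, 11)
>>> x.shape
(3, 11)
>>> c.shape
(23, 11, 23, 23)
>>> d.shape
(23, 3)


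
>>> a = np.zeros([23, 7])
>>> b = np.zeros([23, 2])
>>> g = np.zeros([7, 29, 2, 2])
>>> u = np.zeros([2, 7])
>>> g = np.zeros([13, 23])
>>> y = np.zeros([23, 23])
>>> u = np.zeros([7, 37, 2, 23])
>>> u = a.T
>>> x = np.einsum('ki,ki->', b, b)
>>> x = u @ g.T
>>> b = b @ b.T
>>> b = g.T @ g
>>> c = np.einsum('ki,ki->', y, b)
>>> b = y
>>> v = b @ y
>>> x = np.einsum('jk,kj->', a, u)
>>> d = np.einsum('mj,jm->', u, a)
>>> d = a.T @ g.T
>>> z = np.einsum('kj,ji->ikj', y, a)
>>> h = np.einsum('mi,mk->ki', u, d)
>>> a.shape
(23, 7)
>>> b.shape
(23, 23)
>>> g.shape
(13, 23)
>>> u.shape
(7, 23)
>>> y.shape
(23, 23)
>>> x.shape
()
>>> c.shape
()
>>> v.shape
(23, 23)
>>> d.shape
(7, 13)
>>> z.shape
(7, 23, 23)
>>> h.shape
(13, 23)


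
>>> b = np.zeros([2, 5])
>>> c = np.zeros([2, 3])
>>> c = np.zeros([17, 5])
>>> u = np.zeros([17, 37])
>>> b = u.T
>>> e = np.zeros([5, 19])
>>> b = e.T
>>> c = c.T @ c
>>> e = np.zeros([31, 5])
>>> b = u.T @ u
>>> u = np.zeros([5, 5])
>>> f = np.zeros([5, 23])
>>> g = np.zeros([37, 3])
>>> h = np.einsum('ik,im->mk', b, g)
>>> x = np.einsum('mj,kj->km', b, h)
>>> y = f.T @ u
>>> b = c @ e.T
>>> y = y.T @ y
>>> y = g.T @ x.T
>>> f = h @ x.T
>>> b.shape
(5, 31)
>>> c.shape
(5, 5)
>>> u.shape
(5, 5)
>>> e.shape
(31, 5)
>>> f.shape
(3, 3)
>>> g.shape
(37, 3)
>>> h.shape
(3, 37)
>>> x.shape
(3, 37)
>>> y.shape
(3, 3)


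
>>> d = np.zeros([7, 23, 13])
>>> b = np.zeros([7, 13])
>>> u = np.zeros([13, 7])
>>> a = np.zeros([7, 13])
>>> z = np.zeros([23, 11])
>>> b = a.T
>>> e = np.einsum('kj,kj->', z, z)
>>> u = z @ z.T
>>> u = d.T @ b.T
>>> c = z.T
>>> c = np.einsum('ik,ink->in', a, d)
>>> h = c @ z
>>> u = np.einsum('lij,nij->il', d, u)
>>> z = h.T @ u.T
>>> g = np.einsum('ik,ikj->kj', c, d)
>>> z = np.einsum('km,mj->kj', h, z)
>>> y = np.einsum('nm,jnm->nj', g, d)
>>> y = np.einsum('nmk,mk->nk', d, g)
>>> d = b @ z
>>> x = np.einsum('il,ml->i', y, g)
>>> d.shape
(13, 23)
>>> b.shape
(13, 7)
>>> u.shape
(23, 7)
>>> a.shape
(7, 13)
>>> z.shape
(7, 23)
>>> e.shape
()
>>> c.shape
(7, 23)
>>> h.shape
(7, 11)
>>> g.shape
(23, 13)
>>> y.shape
(7, 13)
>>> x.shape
(7,)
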